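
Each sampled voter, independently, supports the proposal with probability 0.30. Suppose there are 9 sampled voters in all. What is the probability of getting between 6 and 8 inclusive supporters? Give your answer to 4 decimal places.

0.0253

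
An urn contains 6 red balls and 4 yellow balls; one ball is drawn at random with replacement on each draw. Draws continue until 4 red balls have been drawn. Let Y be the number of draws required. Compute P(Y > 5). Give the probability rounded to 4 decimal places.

Needing more than 5 draws ⇔ fewer than 4 successes in the first 5. With X ~ Binomial(5, 0.60), P(Y > 5) = P(X ≤ 3).
  k=0: C(5,0)·0.60^0·0.40^5 = 0.010240
  k=1: C(5,1)·0.60^1·0.40^4 = 0.076800
  k=2: C(5,2)·0.60^2·0.40^3 = 0.230400
  k=3: C(5,3)·0.60^3·0.40^2 = 0.345600
P(X ≤ 3) = 0.663040

0.6630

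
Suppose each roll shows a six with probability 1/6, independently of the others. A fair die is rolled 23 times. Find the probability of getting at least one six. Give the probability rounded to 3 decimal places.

P(at least one) = 1 − P(none) = 1 − (1 − 0.166667)^23
= 1 − 0.01509 = 0.98491

0.985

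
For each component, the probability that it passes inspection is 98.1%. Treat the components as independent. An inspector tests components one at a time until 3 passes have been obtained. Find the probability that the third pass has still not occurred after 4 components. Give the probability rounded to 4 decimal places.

0.0021

Needing more than 4 components ⇔ fewer than 3 successes in the first 4. With X ~ Binomial(4, 0.981), P(Y > 4) = P(X ≤ 2).
  k=0: C(4,0)·0.981^0·0.019^4 = 0.000000
  k=1: C(4,1)·0.981^1·0.019^3 = 0.000027
  k=2: C(4,2)·0.981^2·0.019^2 = 0.002084
P(X ≤ 2) = 0.002112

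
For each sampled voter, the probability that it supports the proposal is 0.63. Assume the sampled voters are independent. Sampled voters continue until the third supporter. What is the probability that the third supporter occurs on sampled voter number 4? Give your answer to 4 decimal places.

0.2776

Y = trial on which the third success occurs; negative binomial, r=3, p=0.63.
P(Y=4) = C(3,2) · p^3 · (1−p)^1
= 3 · 0.25005 · 0.37 = 0.277552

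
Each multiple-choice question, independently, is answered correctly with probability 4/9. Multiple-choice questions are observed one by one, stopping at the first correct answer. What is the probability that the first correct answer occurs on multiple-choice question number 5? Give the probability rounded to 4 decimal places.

0.0423

Geometric (trials to first success), p = 0.444444.
P(Y = 5) = (1−p)^4 · p = 0.09526 · 0.444444 = 0.042338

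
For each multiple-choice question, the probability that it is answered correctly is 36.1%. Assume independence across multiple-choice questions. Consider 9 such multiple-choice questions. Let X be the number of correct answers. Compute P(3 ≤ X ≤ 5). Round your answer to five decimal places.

X ~ Binomial(9, 0.361); P(3 ≤ X ≤ 5) = Σ C(9,k) p^k (1−p)^(9−k) over k:
  k=3: C(9,3)·0.361^3·0.639^6 = 0.2690333
  k=4: C(9,4)·0.361^4·0.639^5 = 0.2279836
  k=5: C(9,5)·0.361^5·0.639^4 = 0.1287983
Total = 0.6258152

0.62582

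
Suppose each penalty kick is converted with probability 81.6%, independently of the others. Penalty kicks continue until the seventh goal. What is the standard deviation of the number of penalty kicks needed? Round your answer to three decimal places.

1.391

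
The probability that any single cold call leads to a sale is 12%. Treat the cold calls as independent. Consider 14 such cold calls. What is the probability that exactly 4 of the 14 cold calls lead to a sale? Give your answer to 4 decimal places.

0.0578

X ~ Binomial(n=14, p=0.12).
P(X=4) = C(14,4) · p^4 · (1−p)^10
= 1001 · 0.00020736 · 0.2785 = 0.057808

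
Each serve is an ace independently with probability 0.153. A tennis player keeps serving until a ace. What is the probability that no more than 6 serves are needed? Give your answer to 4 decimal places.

Y = number of serves to the first success; geometric, p = 0.153.
P(Y ≤ 6) = 1 − (1−p)^6 = 1 − 0.369233 = 0.630767

0.6308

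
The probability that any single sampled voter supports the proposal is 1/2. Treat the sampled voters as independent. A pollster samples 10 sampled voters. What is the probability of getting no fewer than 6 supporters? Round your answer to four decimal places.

X ~ Binomial(10, 0.50); P(X ≥ 6) = Σ C(10,k) p^k (1−p)^(10−k) over k:
  k=6: C(10,6)·0.50^6·0.50^4 = 0.205078
  k=7: C(10,7)·0.50^7·0.50^3 = 0.117188
  k=8: C(10,8)·0.50^8·0.50^2 = 0.043945
  k=9: C(10,9)·0.50^9·0.50^1 = 0.009766
  k=10: C(10,10)·0.50^10·0.50^0 = 0.000977
Total = 0.376953

0.3770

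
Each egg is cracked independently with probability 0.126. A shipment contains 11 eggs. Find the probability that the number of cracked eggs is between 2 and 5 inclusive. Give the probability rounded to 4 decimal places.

X ~ Binomial(11, 0.126); P(2 ≤ X ≤ 5) = Σ C(11,k) p^k (1−p)^(11−k) over k:
  k=2: C(11,2)·0.126^2·0.874^9 = 0.259840
  k=3: C(11,3)·0.126^3·0.874^8 = 0.112379
  k=4: C(11,4)·0.126^4·0.874^7 = 0.032402
  k=5: C(11,5)·0.126^5·0.874^6 = 0.006540
Total = 0.411162

0.4112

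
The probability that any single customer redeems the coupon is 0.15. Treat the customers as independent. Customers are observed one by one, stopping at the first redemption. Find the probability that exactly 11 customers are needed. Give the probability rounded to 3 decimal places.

Geometric (trials to first success), p = 0.15.
P(Y = 11) = (1−p)^10 · p = 0.19687 · 0.15 = 0.02953

0.030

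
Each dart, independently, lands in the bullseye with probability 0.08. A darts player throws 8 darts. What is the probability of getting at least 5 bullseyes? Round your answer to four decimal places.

0.0001

X ~ Binomial(8, 0.08); P(X ≥ 5) = Σ C(8,k) p^k (1−p)^(8−k) over k:
  k=5: C(8,5)·0.08^5·0.92^3 = 0.000143
  k=6: C(8,6)·0.08^6·0.92^2 = 0.000006
  k=7: C(8,7)·0.08^7·0.92^1 = 0.000000
  k=8: C(8,8)·0.08^8·0.92^0 = 0.000000
Total = 0.000149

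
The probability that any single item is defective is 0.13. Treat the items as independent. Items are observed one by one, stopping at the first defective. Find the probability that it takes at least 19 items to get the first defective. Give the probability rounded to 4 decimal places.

0.0815

Y = number of items to the first success; geometric, p = 0.13.
P(Y > 18) = P(first 18 all fail) = (1−p)^18 = 0.081535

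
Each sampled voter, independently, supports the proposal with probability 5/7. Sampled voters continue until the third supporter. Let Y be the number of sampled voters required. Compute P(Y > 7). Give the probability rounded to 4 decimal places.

0.0233

Needing more than 7 sampled voters ⇔ fewer than 3 successes in the first 7. With X ~ Binomial(7, 0.714286), P(Y > 7) = P(X ≤ 2).
  k=0: C(7,0)·0.714286^0·0.285714^7 = 0.000155
  k=1: C(7,1)·0.714286^1·0.285714^6 = 0.002720
  k=2: C(7,2)·0.714286^2·0.285714^5 = 0.020400
P(X ≤ 2) = 0.023275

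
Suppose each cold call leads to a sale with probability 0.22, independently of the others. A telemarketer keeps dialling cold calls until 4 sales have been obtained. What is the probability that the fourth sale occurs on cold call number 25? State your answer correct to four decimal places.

0.0257

Y = trial on which the fourth success occurs; negative binomial, r=4, p=0.22.
P(Y=25) = C(24,3) · p^4 · (1−p)^21
= 2024 · 0.0023426 · 0.0054198 = 0.025697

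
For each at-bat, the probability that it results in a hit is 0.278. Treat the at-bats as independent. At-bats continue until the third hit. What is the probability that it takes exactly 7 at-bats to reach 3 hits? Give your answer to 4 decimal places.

Y = trial on which the third success occurs; negative binomial, r=3, p=0.278.
P(Y=7) = C(6,2) · p^3 · (1−p)^4
= 15 · 0.021485 · 0.27174 = 0.087574

0.0876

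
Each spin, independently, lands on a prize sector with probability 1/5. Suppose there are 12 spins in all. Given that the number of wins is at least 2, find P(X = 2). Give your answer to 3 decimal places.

0.391

X ~ Binomial(12, 0.20). Want P(X=2 | X≥2) = P(X=2) / P(X≥2).
P(X=2) = C(12,2)·0.20^2·0.80^10 = 0.28347
P(X≥2) = 1 − 0.06872 − 0.20616 = 0.72512
Ratio = 0.28347 / 0.72512 = 0.39092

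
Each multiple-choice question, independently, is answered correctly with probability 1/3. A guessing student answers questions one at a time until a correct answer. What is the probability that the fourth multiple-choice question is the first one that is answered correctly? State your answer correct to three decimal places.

0.099

Geometric (trials to first success), p = 0.333333.
P(Y = 4) = (1−p)^3 · p = 0.2963 · 0.333333 = 0.09877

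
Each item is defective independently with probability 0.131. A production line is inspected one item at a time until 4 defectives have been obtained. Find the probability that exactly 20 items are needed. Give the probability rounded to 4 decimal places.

Y = trial on which the fourth success occurs; negative binomial, r=4, p=0.131.
P(Y=20) = C(19,3) · p^4 · (1−p)^16
= 969 · 0.0002945 · 0.10576 = 0.030180

0.0302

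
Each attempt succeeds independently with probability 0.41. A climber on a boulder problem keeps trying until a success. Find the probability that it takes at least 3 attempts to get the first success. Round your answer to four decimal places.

Y = number of attempts to the first success; geometric, p = 0.41.
P(Y > 2) = P(first 2 all fail) = (1−p)^2 = 0.348100

0.3481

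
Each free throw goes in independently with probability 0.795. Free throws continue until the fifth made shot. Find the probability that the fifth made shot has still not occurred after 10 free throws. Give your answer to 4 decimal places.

0.0072

Needing more than 10 free throws ⇔ fewer than 5 successes in the first 10. With X ~ Binomial(10, 0.795), P(Y > 10) = P(X ≤ 4).
  k=0: C(10,0)·0.795^0·0.205^10 = 0.000000
  k=1: C(10,1)·0.795^1·0.205^9 = 0.000005
  k=2: C(10,2)·0.795^2·0.205^8 = 0.000089
  k=3: C(10,3)·0.795^3·0.205^7 = 0.000917
  k=4: C(10,4)·0.795^4·0.205^6 = 0.006226
P(X ≤ 4) = 0.007237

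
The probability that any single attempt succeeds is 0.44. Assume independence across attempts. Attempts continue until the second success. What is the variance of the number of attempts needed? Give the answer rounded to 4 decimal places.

5.7851

Y = total attempts until the second success; negative binomial with r=2, p=0.44.
Var(Y) = r(1−p)/p² = 2·0.56 / 0.44² = 5.785124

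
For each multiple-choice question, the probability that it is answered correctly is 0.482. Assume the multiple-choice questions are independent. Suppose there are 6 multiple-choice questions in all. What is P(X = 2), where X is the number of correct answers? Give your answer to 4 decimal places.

0.2509

X ~ Binomial(n=6, p=0.482).
P(X=2) = C(6,2) · p^2 · (1−p)^4
= 15 · 0.23232 · 0.071998 = 0.250902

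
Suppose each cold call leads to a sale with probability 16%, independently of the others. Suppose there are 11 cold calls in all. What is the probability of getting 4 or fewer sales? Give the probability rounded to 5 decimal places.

0.97925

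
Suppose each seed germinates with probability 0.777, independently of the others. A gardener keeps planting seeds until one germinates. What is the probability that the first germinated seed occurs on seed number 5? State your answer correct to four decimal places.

Geometric (trials to first success), p = 0.777.
P(Y = 5) = (1−p)^4 · p = 0.002473 · 0.777 = 0.001922

0.0019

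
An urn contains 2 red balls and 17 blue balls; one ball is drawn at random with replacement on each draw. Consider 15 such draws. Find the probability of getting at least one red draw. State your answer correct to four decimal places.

P(at least one) = 1 − P(none) = 1 − (1 − 0.105263)^15
= 1 − 0.188551 = 0.811449

0.8114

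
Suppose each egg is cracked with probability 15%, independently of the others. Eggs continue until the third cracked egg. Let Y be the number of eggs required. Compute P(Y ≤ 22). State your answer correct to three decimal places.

Finishing within 22 eggs ⇔ at least 3 successes in the first 22. With X ~ Binomial(22, 0.15), P(Y ≤ 22) = 1 − P(X ≤ 2).
  k=0: C(22,0)·0.15^0·0.85^22 = 0.02800
  k=1: C(22,1)·0.15^1·0.85^21 = 0.10872
  k=2: C(22,2)·0.15^2·0.85^20 = 0.20145
1 − 0.33818 = 0.66182

0.662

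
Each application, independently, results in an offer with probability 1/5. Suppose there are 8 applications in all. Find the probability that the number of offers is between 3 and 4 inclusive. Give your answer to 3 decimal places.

0.193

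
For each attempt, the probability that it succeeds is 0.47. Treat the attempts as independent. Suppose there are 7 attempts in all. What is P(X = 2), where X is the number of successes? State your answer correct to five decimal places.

X ~ Binomial(n=7, p=0.47).
P(X=2) = C(7,2) · p^2 · (1−p)^5
= 21 · 0.2209 · 0.04182 = 0.1939967

0.19400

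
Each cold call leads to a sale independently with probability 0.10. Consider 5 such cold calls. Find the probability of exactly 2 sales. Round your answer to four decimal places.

X ~ Binomial(n=5, p=0.10).
P(X=2) = C(5,2) · p^2 · (1−p)^3
= 10 · 0.01 · 0.729 = 0.072900

0.0729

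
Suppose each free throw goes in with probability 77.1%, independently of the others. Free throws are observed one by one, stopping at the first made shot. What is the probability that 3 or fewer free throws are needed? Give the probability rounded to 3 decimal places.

0.988

Y = number of free throws to the first success; geometric, p = 0.771.
P(Y ≤ 3) = 1 − (1−p)^3 = 1 − 0.01201 = 0.98799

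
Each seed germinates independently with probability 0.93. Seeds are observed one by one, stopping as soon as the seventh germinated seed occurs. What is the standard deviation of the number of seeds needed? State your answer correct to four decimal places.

Y = total seeds until the seventh success; negative binomial with r=7, p=0.93.
SD(Y) = √[r(1−p)/p²] = √(0.566539) = 0.752688

0.7527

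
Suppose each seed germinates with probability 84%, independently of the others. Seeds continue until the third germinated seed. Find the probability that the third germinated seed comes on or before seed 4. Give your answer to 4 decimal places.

0.8772

Finishing within 4 seeds ⇔ at least 3 successes in the first 4. With X ~ Binomial(4, 0.84), P(Y ≤ 4) = 1 − P(X ≤ 2).
  k=0: C(4,0)·0.84^0·0.16^4 = 0.000655
  k=1: C(4,1)·0.84^1·0.16^3 = 0.013763
  k=2: C(4,2)·0.84^2·0.16^2 = 0.108380
1 − 0.122798 = 0.877202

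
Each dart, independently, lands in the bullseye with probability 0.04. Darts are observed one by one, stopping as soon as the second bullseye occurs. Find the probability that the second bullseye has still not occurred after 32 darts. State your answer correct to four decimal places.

0.6319

Needing more than 32 darts ⇔ fewer than 2 successes in the first 32. With X ~ Binomial(32, 0.04), P(Y > 32) = P(X ≤ 1).
  k=0: C(32,0)·0.04^0·0.96^32 = 0.270819
  k=1: C(32,1)·0.04^1·0.96^31 = 0.361092
P(X ≤ 1) = 0.631911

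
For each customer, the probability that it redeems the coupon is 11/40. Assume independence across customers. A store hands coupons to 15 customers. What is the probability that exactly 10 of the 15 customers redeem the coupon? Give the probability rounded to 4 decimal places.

0.0015

X ~ Binomial(n=15, p=0.275).
P(X=10) = C(15,10) · p^10 · (1−p)^5
= 3003 · 2.4736e-06 · 0.2003 = 0.001488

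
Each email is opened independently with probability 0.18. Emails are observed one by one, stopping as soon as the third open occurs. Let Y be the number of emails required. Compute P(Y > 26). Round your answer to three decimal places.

0.128

Needing more than 26 emails ⇔ fewer than 3 successes in the first 26. With X ~ Binomial(26, 0.18), P(Y > 26) = P(X ≤ 2).
  k=0: C(26,0)·0.18^0·0.82^26 = 0.00574
  k=1: C(26,1)·0.18^1·0.82^25 = 0.03278
  k=2: C(26,2)·0.18^2·0.82^24 = 0.08994
P(X ≤ 2) = 0.12846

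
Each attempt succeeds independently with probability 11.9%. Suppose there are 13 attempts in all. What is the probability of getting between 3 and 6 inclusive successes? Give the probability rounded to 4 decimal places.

0.1948

X ~ Binomial(13, 0.119); P(3 ≤ X ≤ 6) = Σ C(13,k) p^k (1−p)^(13−k) over k:
  k=3: C(13,3)·0.119^3·0.881^10 = 0.135758
  k=4: C(13,4)·0.119^4·0.881^9 = 0.045843
  k=5: C(13,5)·0.119^5·0.881^8 = 0.011146
  k=6: C(13,6)·0.119^6·0.881^7 = 0.002007
Total = 0.194755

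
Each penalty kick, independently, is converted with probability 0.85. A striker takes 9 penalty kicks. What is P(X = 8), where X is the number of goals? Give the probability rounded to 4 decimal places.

0.3679

X ~ Binomial(n=9, p=0.85).
P(X=8) = C(9,8) · p^8 · (1−p)^1
= 9 · 0.27249 · 0.15 = 0.367862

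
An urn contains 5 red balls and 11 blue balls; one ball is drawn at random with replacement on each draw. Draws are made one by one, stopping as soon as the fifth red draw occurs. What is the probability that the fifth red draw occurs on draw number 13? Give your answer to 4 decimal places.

Y = trial on which the fifth success occurs; negative binomial, r=5, p=0.3125.
P(Y=13) = C(12,4) · p^5 · (1−p)^8
= 495 · 0.0029802 · 0.049909 = 0.073627

0.0736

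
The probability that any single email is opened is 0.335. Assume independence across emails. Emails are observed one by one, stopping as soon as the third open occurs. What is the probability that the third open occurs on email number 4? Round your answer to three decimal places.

0.075

Y = trial on which the third success occurs; negative binomial, r=3, p=0.335.
P(Y=4) = C(3,2) · p^3 · (1−p)^1
= 3 · 0.037595 · 0.665 = 0.07500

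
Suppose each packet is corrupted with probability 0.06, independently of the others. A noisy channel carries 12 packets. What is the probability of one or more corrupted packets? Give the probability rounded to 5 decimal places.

P(at least one) = 1 − P(none) = 1 − (1 − 0.06)^12
= 1 − 0.4759203 = 0.5240797

0.52408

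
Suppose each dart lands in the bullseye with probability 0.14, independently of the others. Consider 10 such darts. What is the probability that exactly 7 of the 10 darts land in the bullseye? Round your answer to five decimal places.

0.00008

X ~ Binomial(n=10, p=0.14).
P(X=7) = C(10,7) · p^7 · (1−p)^3
= 120 · 1.0541e-06 · 0.63606 = 0.0000805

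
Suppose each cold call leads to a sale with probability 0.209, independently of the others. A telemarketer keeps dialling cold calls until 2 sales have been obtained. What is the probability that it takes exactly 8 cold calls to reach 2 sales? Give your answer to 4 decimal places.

0.0749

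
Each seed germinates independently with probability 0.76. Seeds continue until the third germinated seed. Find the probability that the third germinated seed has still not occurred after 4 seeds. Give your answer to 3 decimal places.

Needing more than 4 seeds ⇔ fewer than 3 successes in the first 4. With X ~ Binomial(4, 0.76), P(Y > 4) = P(X ≤ 2).
  k=0: C(4,0)·0.76^0·0.24^4 = 0.00332
  k=1: C(4,1)·0.76^1·0.24^3 = 0.04202
  k=2: C(4,2)·0.76^2·0.24^2 = 0.19962
P(X ≤ 2) = 0.24496

0.245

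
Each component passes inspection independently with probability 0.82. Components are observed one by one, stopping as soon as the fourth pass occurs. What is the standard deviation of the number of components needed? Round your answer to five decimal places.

1.03479

Y = total components until the fourth success; negative binomial with r=4, p=0.82.
SD(Y) = √[r(1−p)/p²] = √(1.0707912) = 1.0347904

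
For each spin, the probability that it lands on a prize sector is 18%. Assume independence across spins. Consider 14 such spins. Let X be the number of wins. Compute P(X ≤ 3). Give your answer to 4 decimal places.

X ~ Binomial(14, 0.18); P(X ≤ 3) = Σ C(14,k) p^k (1−p)^(14−k) over k:
  k=0: C(14,0)·0.18^0·0.82^14 = 0.062143
  k=1: C(14,1)·0.18^1·0.82^13 = 0.190977
  k=2: C(14,2)·0.18^2·0.82^12 = 0.272491
  k=3: C(14,3)·0.18^3·0.82^11 = 0.239261
Total = 0.764872

0.7649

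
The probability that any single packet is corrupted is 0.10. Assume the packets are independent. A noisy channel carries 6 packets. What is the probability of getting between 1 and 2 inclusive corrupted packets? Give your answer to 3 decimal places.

0.453

X ~ Binomial(6, 0.10); P(1 ≤ X ≤ 2) = Σ C(6,k) p^k (1−p)^(6−k) over k:
  k=1: C(6,1)·0.10^1·0.90^5 = 0.35429
  k=2: C(6,2)·0.10^2·0.90^4 = 0.09842
Total = 0.45271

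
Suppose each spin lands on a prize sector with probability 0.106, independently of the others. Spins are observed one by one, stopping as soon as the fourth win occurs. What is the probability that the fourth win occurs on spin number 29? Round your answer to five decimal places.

0.02512

Y = trial on which the fourth success occurs; negative binomial, r=4, p=0.106.
P(Y=29) = C(28,3) · p^4 · (1−p)^25
= 3276 · 0.00012625 · 0.060735 = 0.0251192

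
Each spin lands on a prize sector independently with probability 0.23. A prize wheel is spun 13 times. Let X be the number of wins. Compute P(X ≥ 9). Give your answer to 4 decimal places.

0.0005

X ~ Binomial(13, 0.23); P(X ≥ 9) = Σ C(13,k) p^k (1−p)^(13−k) over k:
  k=9: C(13,9)·0.23^9·0.77^4 = 0.000453
  k=10: C(13,10)·0.23^10·0.77^3 = 0.000054
  k=11: C(13,11)·0.23^11·0.77^2 = 0.000004
  k=12: C(13,12)·0.23^12·0.77^1 = 0.000000
  k=13: C(13,13)·0.23^13·0.77^0 = 0.000000
Total = 0.000511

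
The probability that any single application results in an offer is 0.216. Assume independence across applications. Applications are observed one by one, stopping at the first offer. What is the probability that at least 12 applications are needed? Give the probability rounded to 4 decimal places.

Y = number of applications to the first success; geometric, p = 0.216.
P(Y > 11) = P(first 11 all fail) = (1−p)^11 = 0.068782

0.0688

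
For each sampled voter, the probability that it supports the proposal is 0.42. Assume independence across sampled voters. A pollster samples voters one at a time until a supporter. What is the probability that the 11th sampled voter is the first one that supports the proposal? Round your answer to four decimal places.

0.0018

Geometric (trials to first success), p = 0.42.
P(Y = 11) = (1−p)^10 · p = 0.004308 · 0.42 = 0.001809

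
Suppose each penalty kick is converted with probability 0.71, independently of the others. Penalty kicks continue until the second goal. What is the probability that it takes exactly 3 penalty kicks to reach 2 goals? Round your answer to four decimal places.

0.2924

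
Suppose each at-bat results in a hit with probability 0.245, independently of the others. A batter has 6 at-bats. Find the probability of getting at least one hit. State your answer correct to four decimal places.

P(at least one) = 1 − P(none) = 1 − (1 − 0.245)^6
= 1 − 0.185217 = 0.814783

0.8148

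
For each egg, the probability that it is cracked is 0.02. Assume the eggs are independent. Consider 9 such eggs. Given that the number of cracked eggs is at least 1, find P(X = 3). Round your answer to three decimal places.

0.004

X ~ Binomial(9, 0.02). Want P(X=3 | X≥1) = P(X=3) / P(X≥1).
P(X=3) = C(9,3)·0.02^3·0.98^6 = 0.00060
P(X≥1) = 1 − 0.83375 = 0.16625
Ratio = 0.00060 / 0.16625 = 0.00358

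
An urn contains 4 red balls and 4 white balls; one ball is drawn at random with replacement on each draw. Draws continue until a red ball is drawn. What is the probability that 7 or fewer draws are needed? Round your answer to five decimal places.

0.99219

Y = number of draws to the first success; geometric, p = 0.50.
P(Y ≤ 7) = 1 − (1−p)^7 = 1 − 0.0078125 = 0.9921875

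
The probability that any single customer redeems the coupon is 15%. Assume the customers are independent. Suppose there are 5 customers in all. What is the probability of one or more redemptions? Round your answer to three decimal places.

0.556

P(at least one) = 1 − P(none) = 1 − (1 − 0.15)^5
= 1 − 0.44371 = 0.55629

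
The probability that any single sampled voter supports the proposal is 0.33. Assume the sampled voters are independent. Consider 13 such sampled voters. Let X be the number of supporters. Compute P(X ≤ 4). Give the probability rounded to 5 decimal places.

0.56237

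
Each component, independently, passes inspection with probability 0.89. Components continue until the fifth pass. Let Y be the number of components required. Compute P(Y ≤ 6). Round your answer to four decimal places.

0.8655

Finishing within 6 components ⇔ at least 5 successes in the first 6. With X ~ Binomial(6, 0.89), P(Y ≤ 6) = 1 − P(X ≤ 4).
  k=0: C(6,0)·0.89^0·0.11^6 = 0.000002
  k=1: C(6,1)·0.89^1·0.11^5 = 0.000086
  k=2: C(6,2)·0.89^2·0.11^4 = 0.001740
  k=3: C(6,3)·0.89^3·0.11^3 = 0.018766
  k=4: C(6,4)·0.89^4·0.11^2 = 0.113877
1 − 0.134471 = 0.865529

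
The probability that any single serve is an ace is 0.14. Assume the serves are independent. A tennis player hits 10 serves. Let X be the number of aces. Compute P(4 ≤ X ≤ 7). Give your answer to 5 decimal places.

X ~ Binomial(10, 0.14); P(4 ≤ X ≤ 7) = Σ C(10,k) p^k (1−p)^(10−k) over k:
  k=4: C(10,4)·0.14^4·0.86^6 = 0.0326379
  k=5: C(10,5)·0.14^5·0.86^5 = 0.0063758
  k=6: C(10,6)·0.14^6·0.86^4 = 0.0008649
  k=7: C(10,7)·0.14^7·0.86^3 = 0.0000805
Total = 0.0399591

0.03996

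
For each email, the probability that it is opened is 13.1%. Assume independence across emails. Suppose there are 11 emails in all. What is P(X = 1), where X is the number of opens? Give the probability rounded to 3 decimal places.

X ~ Binomial(n=11, p=0.131).
P(X=1) = C(11,1) · p^1 · (1−p)^10
= 11 · 0.131 · 0.24558 = 0.35388

0.354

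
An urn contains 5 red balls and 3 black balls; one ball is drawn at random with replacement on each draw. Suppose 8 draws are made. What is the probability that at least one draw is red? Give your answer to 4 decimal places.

0.9996

P(at least one) = 1 − P(none) = 1 − (1 − 0.625)^8
= 1 − 0.000391 = 0.999609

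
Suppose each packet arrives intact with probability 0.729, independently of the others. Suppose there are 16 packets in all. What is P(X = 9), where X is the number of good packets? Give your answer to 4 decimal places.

X ~ Binomial(n=16, p=0.729).
P(X=9) = C(16,9) · p^9 · (1−p)^7
= 11440 · 0.05815 · 0.00010735 = 0.071410

0.0714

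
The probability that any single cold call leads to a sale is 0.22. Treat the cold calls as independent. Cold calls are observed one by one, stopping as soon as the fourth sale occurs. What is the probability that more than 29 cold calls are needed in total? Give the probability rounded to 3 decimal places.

0.092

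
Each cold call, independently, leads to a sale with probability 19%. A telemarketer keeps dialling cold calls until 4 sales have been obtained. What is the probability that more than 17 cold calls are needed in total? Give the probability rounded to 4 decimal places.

Needing more than 17 cold calls ⇔ fewer than 4 successes in the first 17. With X ~ Binomial(17, 0.19), P(Y > 17) = P(X ≤ 3).
  k=0: C(17,0)·0.19^0·0.81^17 = 0.027813
  k=1: C(17,1)·0.19^1·0.81^16 = 0.110908
  k=2: C(17,2)·0.19^2·0.81^15 = 0.208124
  k=3: C(17,3)·0.19^3·0.81^14 = 0.244096
P(X ≤ 3) = 0.590940

0.5909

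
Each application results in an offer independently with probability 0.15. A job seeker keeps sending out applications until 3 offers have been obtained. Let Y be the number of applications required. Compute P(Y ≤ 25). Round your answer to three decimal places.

0.746

Finishing within 25 applications ⇔ at least 3 successes in the first 25. With X ~ Binomial(25, 0.15), P(Y ≤ 25) = 1 − P(X ≤ 2).
  k=0: C(25,0)·0.15^0·0.85^25 = 0.01720
  k=1: C(25,1)·0.15^1·0.85^24 = 0.07587
  k=2: C(25,2)·0.15^2·0.85^23 = 0.16067
1 − 0.25374 = 0.74626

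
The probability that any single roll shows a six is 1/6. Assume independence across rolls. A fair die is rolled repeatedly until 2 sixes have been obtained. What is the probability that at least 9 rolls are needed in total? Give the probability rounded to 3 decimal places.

Needing more than 8 rolls ⇔ fewer than 2 successes in the first 8. With X ~ Binomial(8, 0.166667), P(Y > 8) = P(X ≤ 1).
  k=0: C(8,0)·0.166667^0·0.833333^8 = 0.23257
  k=1: C(8,1)·0.166667^1·0.833333^7 = 0.37211
P(X ≤ 1) = 0.60468

0.605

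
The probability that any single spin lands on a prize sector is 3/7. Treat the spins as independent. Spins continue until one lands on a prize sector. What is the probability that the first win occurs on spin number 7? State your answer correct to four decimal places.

Geometric (trials to first success), p = 0.428571.
P(Y = 7) = (1−p)^6 · p = 0.034815 · 0.428571 = 0.014921

0.0149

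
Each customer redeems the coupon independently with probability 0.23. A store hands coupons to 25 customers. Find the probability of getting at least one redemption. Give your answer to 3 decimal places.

0.999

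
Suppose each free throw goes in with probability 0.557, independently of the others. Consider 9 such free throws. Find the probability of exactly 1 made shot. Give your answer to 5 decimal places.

0.00744

X ~ Binomial(n=9, p=0.557).
P(X=1) = C(9,1) · p^1 · (1−p)^8
= 9 · 0.557 · 0.0014833 = 0.0074358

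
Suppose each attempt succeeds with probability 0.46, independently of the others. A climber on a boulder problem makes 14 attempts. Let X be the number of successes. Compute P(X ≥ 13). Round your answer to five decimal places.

X ~ Binomial(14, 0.46); P(X ≥ 13) = Σ C(14,k) p^k (1−p)^(14−k) over k:
  k=13: C(14,13)·0.46^13·0.54^1 = 0.0003122
  k=14: C(14,14)·0.46^14·0.54^0 = 0.0000190
Total = 0.0003312

0.00033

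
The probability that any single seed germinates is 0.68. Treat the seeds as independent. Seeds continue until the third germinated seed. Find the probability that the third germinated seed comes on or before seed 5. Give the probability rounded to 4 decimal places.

0.8095

Finishing within 5 seeds ⇔ at least 3 successes in the first 5. With X ~ Binomial(5, 0.68), P(Y ≤ 5) = 1 − P(X ≤ 2).
  k=0: C(5,0)·0.68^0·0.32^5 = 0.003355
  k=1: C(5,1)·0.68^1·0.32^4 = 0.035652
  k=2: C(5,2)·0.68^2·0.32^3 = 0.151519
1 − 0.190526 = 0.809474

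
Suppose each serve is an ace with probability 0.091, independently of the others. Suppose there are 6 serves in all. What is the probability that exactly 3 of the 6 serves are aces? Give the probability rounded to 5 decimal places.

X ~ Binomial(n=6, p=0.091).
P(X=3) = C(6,3) · p^3 · (1−p)^3
= 20 · 0.00075357 · 0.75109 = 0.0113200

0.01132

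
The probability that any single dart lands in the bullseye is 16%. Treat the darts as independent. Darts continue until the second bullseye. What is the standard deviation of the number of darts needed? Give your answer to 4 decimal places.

8.1009

Y = total darts until the second success; negative binomial with r=2, p=0.16.
SD(Y) = √[r(1−p)/p²] = √(65.625000) = 8.100926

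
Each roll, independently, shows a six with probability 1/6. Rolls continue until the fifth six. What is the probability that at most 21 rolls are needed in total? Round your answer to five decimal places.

0.26495

Finishing within 21 rolls ⇔ at least 5 successes in the first 21. With X ~ Binomial(21, 0.166667), P(Y ≤ 21) = 1 − P(X ≤ 4).
  k=0: C(21,0)·0.166667^0·0.833333^21 = 0.0217367
  k=1: C(21,1)·0.166667^1·0.833333^20 = 0.0912942
  k=2: C(21,2)·0.166667^2·0.833333^19 = 0.1825884
  k=3: C(21,3)·0.166667^3·0.833333^18 = 0.2312786
  k=4: C(21,4)·0.166667^4·0.833333^17 = 0.2081507
1 − 0.7350486 = 0.2649514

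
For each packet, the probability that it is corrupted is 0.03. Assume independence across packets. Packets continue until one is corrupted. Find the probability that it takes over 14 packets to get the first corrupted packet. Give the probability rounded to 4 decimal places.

Y = number of packets to the first success; geometric, p = 0.03.
P(Y > 14) = P(first 14 all fail) = (1−p)^14 = 0.652836

0.6528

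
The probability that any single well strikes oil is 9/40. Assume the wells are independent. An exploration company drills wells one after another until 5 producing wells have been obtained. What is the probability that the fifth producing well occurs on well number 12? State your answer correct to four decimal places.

0.0320

Y = trial on which the fifth success occurs; negative binomial, r=5, p=0.225.
P(Y=12) = C(11,4) · p^5 · (1−p)^7
= 330 · 0.00057665 · 0.16792 = 0.031955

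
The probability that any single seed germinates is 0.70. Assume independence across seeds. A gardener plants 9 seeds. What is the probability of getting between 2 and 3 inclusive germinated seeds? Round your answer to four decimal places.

X ~ Binomial(9, 0.70); P(2 ≤ X ≤ 3) = Σ C(9,k) p^k (1−p)^(9−k) over k:
  k=2: C(9,2)·0.70^2·0.30^7 = 0.003858
  k=3: C(9,3)·0.70^3·0.30^6 = 0.021004
Total = 0.024862

0.0249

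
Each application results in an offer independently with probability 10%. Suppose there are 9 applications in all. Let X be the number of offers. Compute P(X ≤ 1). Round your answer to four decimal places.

X ~ Binomial(9, 0.10); P(X ≤ 1) = Σ C(9,k) p^k (1−p)^(9−k) over k:
  k=0: C(9,0)·0.10^0·0.90^9 = 0.387420
  k=1: C(9,1)·0.10^1·0.90^8 = 0.387420
Total = 0.774841

0.7748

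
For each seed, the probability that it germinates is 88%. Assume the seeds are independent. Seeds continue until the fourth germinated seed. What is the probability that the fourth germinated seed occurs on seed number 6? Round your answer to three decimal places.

0.086

Y = trial on which the fourth success occurs; negative binomial, r=4, p=0.88.
P(Y=6) = C(5,3) · p^4 · (1−p)^2
= 10 · 0.5997 · 0.0144 = 0.08636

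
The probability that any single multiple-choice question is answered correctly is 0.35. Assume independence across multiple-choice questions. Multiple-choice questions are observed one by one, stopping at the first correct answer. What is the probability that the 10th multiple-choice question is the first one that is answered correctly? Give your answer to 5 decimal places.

Geometric (trials to first success), p = 0.35.
P(Y = 10) = (1−p)^9 · p = 0.020712 · 0.35 = 0.0072492

0.00725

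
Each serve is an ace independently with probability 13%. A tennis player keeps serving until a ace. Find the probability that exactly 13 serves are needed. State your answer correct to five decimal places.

0.02444

Geometric (trials to first success), p = 0.13.
P(Y = 13) = (1−p)^12 · p = 0.18803 · 0.13 = 0.0244441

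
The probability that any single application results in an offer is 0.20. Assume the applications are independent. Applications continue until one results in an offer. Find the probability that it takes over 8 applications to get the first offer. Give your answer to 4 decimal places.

Y = number of applications to the first success; geometric, p = 0.20.
P(Y > 8) = P(first 8 all fail) = (1−p)^8 = 0.167772

0.1678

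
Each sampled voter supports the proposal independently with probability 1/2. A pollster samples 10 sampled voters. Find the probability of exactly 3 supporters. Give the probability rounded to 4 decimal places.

X ~ Binomial(n=10, p=0.50).
P(X=3) = C(10,3) · p^3 · (1−p)^7
= 120 · 0.125 · 0.0078125 = 0.117188

0.1172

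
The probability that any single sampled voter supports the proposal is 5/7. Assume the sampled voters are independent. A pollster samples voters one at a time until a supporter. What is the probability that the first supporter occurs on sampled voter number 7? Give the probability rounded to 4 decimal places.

Geometric (trials to first success), p = 0.714286.
P(Y = 7) = (1−p)^6 · p = 0.00054399 · 0.714286 = 0.000389

0.0004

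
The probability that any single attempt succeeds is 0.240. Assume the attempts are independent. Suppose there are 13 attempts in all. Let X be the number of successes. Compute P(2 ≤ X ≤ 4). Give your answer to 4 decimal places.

0.6744

X ~ Binomial(13, 0.24); P(2 ≤ X ≤ 4) = Σ C(13,k) p^k (1−p)^(13−k) over k:
  k=2: C(13,2)·0.24^2·0.76^11 = 0.219516
  k=3: C(13,3)·0.24^3·0.76^10 = 0.254177
  k=4: C(13,4)·0.24^4·0.76^9 = 0.200666
Total = 0.674359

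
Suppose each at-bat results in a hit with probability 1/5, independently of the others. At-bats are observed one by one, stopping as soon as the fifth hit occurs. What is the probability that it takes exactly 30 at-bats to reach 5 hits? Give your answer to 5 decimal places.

Y = trial on which the fifth success occurs; negative binomial, r=5, p=0.20.
P(Y=30) = C(29,4) · p^5 · (1−p)^25
= 23751 · 0.00032 · 0.0037779 = 0.0287132

0.02871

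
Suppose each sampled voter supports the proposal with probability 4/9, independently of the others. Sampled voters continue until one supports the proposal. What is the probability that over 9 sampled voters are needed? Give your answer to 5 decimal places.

Y = number of sampled voters to the first success; geometric, p = 0.444444.
P(Y > 9) = P(first 9 all fail) = (1−p)^9 = 0.0050414

0.00504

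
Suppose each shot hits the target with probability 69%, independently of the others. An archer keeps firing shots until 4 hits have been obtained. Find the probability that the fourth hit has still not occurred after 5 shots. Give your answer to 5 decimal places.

Needing more than 5 shots ⇔ fewer than 4 successes in the first 5. With X ~ Binomial(5, 0.69), P(Y > 5) = P(X ≤ 3).
  k=0: C(5,0)·0.69^0·0.31^5 = 0.0028629
  k=1: C(5,1)·0.69^1·0.31^4 = 0.0318615
  k=2: C(5,2)·0.69^2·0.31^3 = 0.1418350
  k=3: C(5,3)·0.69^3·0.31^2 = 0.3156971
P(X ≤ 3) = 0.4922565

0.49226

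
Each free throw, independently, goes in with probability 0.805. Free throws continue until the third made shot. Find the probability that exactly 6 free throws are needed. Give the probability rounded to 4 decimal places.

0.0387

Y = trial on which the third success occurs; negative binomial, r=3, p=0.805.
P(Y=6) = C(5,2) · p^3 · (1−p)^3
= 10 · 0.52166 · 0.0074149 = 0.038680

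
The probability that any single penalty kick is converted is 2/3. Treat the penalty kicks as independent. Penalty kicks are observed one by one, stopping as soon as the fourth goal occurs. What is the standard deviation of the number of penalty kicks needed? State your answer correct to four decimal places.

Y = total penalty kicks until the fourth success; negative binomial with r=4, p=0.666667.
SD(Y) = √[r(1−p)/p²] = √(3.000000) = 1.732051

1.7321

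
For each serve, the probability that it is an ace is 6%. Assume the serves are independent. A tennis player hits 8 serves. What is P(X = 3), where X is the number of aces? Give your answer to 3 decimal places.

0.009

X ~ Binomial(n=8, p=0.06).
P(X=3) = C(8,3) · p^3 · (1−p)^5
= 56 · 0.000216 · 0.7339 = 0.00888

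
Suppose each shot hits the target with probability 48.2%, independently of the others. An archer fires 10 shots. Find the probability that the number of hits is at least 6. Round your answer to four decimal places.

0.3335

X ~ Binomial(10, 0.482); P(X ≥ 6) = Σ C(10,k) p^k (1−p)^(10−k) over k:
  k=6: C(10,6)·0.482^6·0.518^4 = 0.189592
  k=7: C(10,7)·0.482^7·0.518^3 = 0.100809
  k=8: C(10,8)·0.482^8·0.518^2 = 0.035176
  k=9: C(10,9)·0.482^9·0.518^1 = 0.007274
  k=10: C(10,10)·0.482^10·0.518^0 = 0.000677
Total = 0.333528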